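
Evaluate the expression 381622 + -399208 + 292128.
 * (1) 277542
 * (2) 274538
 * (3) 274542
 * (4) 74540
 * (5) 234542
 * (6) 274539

First: 381622 + -399208 = -17586
Then: -17586 + 292128 = 274542
3) 274542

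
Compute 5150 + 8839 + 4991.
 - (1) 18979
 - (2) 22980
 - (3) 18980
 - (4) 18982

First: 5150 + 8839 = 13989
Then: 13989 + 4991 = 18980
3) 18980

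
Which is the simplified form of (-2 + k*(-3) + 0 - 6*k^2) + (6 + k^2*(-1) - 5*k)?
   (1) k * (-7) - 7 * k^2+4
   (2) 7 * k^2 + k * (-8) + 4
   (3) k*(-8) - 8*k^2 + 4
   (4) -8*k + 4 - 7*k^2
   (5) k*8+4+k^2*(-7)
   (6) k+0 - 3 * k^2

Adding the polynomials and combining like terms:
(-2 + k*(-3) + 0 - 6*k^2) + (6 + k^2*(-1) - 5*k)
= -8*k + 4 - 7*k^2
4) -8*k + 4 - 7*k^2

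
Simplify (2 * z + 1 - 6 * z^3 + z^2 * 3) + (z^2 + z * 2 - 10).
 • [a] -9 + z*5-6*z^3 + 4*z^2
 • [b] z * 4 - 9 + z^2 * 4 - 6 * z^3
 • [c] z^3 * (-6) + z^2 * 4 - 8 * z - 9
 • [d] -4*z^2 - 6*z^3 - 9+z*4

Adding the polynomials and combining like terms:
(2*z + 1 - 6*z^3 + z^2*3) + (z^2 + z*2 - 10)
= z * 4 - 9 + z^2 * 4 - 6 * z^3
b) z * 4 - 9 + z^2 * 4 - 6 * z^3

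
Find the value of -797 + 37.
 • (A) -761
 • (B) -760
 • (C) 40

-797 + 37 = -760
B) -760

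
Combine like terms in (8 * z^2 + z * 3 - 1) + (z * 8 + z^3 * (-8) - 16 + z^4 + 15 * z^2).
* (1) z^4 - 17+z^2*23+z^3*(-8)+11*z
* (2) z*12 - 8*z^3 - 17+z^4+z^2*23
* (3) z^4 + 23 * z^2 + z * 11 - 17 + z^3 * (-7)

Adding the polynomials and combining like terms:
(8*z^2 + z*3 - 1) + (z*8 + z^3*(-8) - 16 + z^4 + 15*z^2)
= z^4 - 17+z^2*23+z^3*(-8)+11*z
1) z^4 - 17+z^2*23+z^3*(-8)+11*z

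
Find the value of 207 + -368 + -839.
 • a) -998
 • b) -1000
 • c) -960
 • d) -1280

First: 207 + -368 = -161
Then: -161 + -839 = -1000
b) -1000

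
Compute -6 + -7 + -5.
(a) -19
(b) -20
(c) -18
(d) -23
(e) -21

First: -6 + -7 = -13
Then: -13 + -5 = -18
c) -18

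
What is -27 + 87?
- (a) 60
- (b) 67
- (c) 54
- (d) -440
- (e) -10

-27 + 87 = 60
a) 60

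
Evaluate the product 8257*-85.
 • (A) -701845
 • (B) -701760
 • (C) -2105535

8257 * -85 = -701845
A) -701845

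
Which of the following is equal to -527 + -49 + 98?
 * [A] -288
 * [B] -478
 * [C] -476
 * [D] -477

First: -527 + -49 = -576
Then: -576 + 98 = -478
B) -478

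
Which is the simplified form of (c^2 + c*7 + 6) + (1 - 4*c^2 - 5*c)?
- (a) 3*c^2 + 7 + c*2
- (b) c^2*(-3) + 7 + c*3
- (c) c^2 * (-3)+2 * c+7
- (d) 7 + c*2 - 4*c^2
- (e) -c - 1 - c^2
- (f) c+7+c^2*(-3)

Adding the polynomials and combining like terms:
(c^2 + c*7 + 6) + (1 - 4*c^2 - 5*c)
= c^2 * (-3)+2 * c+7
c) c^2 * (-3)+2 * c+7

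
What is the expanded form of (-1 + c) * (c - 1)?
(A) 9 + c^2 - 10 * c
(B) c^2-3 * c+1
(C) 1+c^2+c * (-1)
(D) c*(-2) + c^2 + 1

Expanding (-1 + c) * (c - 1):
= c*(-2) + c^2 + 1
D) c*(-2) + c^2 + 1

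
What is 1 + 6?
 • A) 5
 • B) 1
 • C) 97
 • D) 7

1 + 6 = 7
D) 7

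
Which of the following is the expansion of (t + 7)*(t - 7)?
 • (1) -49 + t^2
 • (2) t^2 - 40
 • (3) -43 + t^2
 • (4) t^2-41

Expanding (t + 7)*(t - 7):
= -49 + t^2
1) -49 + t^2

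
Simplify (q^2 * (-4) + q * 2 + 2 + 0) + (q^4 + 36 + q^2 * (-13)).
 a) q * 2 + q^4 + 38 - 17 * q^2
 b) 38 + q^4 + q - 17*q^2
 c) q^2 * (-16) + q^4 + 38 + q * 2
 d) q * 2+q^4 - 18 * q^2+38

Adding the polynomials and combining like terms:
(q^2*(-4) + q*2 + 2 + 0) + (q^4 + 36 + q^2*(-13))
= q * 2 + q^4 + 38 - 17 * q^2
a) q * 2 + q^4 + 38 - 17 * q^2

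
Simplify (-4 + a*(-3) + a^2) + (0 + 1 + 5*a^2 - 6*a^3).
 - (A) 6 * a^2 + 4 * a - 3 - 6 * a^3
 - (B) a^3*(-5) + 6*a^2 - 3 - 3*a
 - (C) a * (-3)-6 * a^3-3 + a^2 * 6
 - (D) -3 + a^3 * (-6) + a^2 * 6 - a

Adding the polynomials and combining like terms:
(-4 + a*(-3) + a^2) + (0 + 1 + 5*a^2 - 6*a^3)
= a * (-3)-6 * a^3-3 + a^2 * 6
C) a * (-3)-6 * a^3-3 + a^2 * 6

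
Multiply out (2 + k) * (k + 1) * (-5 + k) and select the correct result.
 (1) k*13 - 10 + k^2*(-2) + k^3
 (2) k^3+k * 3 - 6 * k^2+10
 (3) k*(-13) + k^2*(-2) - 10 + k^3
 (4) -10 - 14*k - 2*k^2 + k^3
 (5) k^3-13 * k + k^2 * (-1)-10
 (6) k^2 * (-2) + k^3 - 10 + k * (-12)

Expanding (2 + k) * (k + 1) * (-5 + k):
= k*(-13) + k^2*(-2) - 10 + k^3
3) k*(-13) + k^2*(-2) - 10 + k^3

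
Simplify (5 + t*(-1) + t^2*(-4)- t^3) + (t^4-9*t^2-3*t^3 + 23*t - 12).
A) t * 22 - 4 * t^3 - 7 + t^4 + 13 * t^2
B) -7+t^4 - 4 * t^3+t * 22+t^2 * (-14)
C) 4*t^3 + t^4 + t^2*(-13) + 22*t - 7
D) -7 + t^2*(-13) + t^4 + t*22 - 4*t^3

Adding the polynomials and combining like terms:
(5 + t*(-1) + t^2*(-4) - t^3) + (t^4 - 9*t^2 - 3*t^3 + 23*t - 12)
= -7 + t^2*(-13) + t^4 + t*22 - 4*t^3
D) -7 + t^2*(-13) + t^4 + t*22 - 4*t^3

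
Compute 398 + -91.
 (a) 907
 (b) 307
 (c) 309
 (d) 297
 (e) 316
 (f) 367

398 + -91 = 307
b) 307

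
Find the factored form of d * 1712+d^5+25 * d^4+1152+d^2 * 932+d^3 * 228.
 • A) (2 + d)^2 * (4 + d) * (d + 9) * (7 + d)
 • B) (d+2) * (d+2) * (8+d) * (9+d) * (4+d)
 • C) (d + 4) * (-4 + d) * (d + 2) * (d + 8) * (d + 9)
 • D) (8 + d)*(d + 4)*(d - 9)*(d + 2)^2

We need to factor d * 1712+d^5+25 * d^4+1152+d^2 * 932+d^3 * 228.
The factored form is (d+2) * (d+2) * (8+d) * (9+d) * (4+d).
B) (d+2) * (d+2) * (8+d) * (9+d) * (4+d)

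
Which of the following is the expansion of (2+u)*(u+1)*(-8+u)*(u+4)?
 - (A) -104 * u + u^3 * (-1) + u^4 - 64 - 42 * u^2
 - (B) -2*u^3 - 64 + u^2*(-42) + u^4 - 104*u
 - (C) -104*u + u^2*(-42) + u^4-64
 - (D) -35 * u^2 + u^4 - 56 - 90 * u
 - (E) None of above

Expanding (2+u)*(u+1)*(-8+u)*(u+4):
= -104 * u + u^3 * (-1) + u^4 - 64 - 42 * u^2
A) -104 * u + u^3 * (-1) + u^4 - 64 - 42 * u^2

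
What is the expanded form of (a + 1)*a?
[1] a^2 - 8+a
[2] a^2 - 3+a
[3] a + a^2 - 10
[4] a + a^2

Expanding (a + 1)*a:
= a + a^2
4) a + a^2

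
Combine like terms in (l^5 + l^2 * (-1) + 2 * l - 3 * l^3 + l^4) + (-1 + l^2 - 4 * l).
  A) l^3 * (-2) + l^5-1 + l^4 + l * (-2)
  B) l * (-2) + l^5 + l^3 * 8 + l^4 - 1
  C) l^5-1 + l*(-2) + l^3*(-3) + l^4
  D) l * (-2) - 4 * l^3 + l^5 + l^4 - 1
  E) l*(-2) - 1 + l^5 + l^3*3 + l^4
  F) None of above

Adding the polynomials and combining like terms:
(l^5 + l^2*(-1) + 2*l - 3*l^3 + l^4) + (-1 + l^2 - 4*l)
= l^5-1 + l*(-2) + l^3*(-3) + l^4
C) l^5-1 + l*(-2) + l^3*(-3) + l^4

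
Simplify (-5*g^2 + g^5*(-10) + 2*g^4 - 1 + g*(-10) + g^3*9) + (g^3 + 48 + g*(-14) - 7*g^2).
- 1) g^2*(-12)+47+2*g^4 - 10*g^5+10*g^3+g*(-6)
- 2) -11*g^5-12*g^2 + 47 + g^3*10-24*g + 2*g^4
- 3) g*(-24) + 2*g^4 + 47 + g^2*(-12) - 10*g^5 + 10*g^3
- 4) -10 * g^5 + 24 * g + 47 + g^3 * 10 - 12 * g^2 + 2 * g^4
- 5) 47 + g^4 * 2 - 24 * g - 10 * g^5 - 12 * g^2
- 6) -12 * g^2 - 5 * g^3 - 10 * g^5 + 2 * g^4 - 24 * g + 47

Adding the polynomials and combining like terms:
(-5*g^2 + g^5*(-10) + 2*g^4 - 1 + g*(-10) + g^3*9) + (g^3 + 48 + g*(-14) - 7*g^2)
= g*(-24) + 2*g^4 + 47 + g^2*(-12) - 10*g^5 + 10*g^3
3) g*(-24) + 2*g^4 + 47 + g^2*(-12) - 10*g^5 + 10*g^3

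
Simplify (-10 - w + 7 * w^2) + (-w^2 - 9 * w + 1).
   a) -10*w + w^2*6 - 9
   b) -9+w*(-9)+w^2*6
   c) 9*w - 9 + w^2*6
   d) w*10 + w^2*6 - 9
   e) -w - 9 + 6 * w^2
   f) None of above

Adding the polynomials and combining like terms:
(-10 - w + 7*w^2) + (-w^2 - 9*w + 1)
= -10*w + w^2*6 - 9
a) -10*w + w^2*6 - 9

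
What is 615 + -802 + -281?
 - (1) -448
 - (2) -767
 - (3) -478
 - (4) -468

First: 615 + -802 = -187
Then: -187 + -281 = -468
4) -468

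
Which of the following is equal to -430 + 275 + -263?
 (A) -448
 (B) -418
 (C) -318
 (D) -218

First: -430 + 275 = -155
Then: -155 + -263 = -418
B) -418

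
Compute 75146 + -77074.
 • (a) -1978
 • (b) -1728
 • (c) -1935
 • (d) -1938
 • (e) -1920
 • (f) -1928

75146 + -77074 = -1928
f) -1928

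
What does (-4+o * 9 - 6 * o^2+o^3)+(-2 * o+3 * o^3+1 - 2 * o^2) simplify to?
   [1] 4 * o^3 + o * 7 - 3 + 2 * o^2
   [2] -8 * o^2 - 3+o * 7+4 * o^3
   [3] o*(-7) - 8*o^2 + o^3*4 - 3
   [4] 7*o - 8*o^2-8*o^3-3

Adding the polynomials and combining like terms:
(-4 + o*9 - 6*o^2 + o^3) + (-2*o + 3*o^3 + 1 - 2*o^2)
= -8 * o^2 - 3+o * 7+4 * o^3
2) -8 * o^2 - 3+o * 7+4 * o^3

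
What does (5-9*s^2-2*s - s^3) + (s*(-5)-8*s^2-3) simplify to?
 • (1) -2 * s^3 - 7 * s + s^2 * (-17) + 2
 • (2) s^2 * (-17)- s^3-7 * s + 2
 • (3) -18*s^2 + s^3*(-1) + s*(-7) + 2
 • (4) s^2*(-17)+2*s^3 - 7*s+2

Adding the polynomials and combining like terms:
(5 - 9*s^2 - 2*s - s^3) + (s*(-5) - 8*s^2 - 3)
= s^2 * (-17)- s^3-7 * s + 2
2) s^2 * (-17)- s^3-7 * s + 2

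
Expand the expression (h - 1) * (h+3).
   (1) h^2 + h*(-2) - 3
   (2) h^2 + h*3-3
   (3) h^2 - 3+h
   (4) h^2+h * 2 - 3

Expanding (h - 1) * (h+3):
= h^2+h * 2 - 3
4) h^2+h * 2 - 3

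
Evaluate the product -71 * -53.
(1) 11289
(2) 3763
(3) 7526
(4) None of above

-71 * -53 = 3763
2) 3763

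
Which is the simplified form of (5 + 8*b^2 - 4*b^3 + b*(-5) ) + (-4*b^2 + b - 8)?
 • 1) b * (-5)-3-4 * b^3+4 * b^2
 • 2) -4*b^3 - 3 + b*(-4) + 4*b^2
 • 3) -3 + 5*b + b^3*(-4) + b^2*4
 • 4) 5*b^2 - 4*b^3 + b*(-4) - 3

Adding the polynomials and combining like terms:
(5 + 8*b^2 - 4*b^3 + b*(-5)) + (-4*b^2 + b - 8)
= -4*b^3 - 3 + b*(-4) + 4*b^2
2) -4*b^3 - 3 + b*(-4) + 4*b^2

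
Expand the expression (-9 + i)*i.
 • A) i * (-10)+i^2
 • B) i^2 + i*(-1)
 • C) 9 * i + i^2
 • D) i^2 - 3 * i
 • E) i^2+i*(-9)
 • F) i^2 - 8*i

Expanding (-9 + i)*i:
= i^2+i*(-9)
E) i^2+i*(-9)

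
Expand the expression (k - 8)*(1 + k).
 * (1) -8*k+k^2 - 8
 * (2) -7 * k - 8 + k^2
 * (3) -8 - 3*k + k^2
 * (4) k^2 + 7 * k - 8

Expanding (k - 8)*(1 + k):
= -7 * k - 8 + k^2
2) -7 * k - 8 + k^2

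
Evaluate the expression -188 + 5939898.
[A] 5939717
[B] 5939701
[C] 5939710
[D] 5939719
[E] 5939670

-188 + 5939898 = 5939710
C) 5939710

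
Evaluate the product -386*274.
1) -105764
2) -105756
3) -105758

-386 * 274 = -105764
1) -105764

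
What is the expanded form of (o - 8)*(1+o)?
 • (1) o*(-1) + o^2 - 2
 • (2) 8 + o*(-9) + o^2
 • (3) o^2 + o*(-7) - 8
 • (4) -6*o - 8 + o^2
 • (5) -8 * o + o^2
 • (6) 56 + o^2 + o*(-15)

Expanding (o - 8)*(1+o):
= o^2 + o*(-7) - 8
3) o^2 + o*(-7) - 8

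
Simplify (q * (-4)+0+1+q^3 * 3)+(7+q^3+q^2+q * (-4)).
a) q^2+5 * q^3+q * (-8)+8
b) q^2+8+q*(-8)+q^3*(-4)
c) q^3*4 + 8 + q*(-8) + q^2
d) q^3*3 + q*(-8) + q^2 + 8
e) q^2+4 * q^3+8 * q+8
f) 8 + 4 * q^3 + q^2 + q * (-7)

Adding the polynomials and combining like terms:
(q*(-4) + 0 + 1 + q^3*3) + (7 + q^3 + q^2 + q*(-4))
= q^3*4 + 8 + q*(-8) + q^2
c) q^3*4 + 8 + q*(-8) + q^2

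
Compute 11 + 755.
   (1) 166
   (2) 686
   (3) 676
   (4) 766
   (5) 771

11 + 755 = 766
4) 766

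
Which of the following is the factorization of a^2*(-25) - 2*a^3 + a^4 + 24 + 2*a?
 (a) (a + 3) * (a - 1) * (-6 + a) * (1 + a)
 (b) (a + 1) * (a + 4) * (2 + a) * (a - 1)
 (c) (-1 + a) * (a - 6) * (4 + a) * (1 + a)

We need to factor a^2*(-25) - 2*a^3 + a^4 + 24 + 2*a.
The factored form is (-1 + a) * (a - 6) * (4 + a) * (1 + a).
c) (-1 + a) * (a - 6) * (4 + a) * (1 + a)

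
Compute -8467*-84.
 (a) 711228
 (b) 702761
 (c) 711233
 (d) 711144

-8467 * -84 = 711228
a) 711228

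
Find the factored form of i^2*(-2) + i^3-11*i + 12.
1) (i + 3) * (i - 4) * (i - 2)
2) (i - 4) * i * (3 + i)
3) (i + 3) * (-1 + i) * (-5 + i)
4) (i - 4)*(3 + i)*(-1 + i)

We need to factor i^2*(-2) + i^3-11*i + 12.
The factored form is (i - 4)*(3 + i)*(-1 + i).
4) (i - 4)*(3 + i)*(-1 + i)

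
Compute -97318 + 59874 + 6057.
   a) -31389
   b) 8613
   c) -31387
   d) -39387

First: -97318 + 59874 = -37444
Then: -37444 + 6057 = -31387
c) -31387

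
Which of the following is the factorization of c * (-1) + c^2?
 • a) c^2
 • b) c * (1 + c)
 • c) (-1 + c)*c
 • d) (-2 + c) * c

We need to factor c * (-1) + c^2.
The factored form is (-1 + c)*c.
c) (-1 + c)*c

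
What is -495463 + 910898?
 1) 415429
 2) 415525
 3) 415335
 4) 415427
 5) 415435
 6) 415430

-495463 + 910898 = 415435
5) 415435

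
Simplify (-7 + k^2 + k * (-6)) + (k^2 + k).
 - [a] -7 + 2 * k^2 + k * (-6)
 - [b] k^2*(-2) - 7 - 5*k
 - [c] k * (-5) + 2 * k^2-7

Adding the polynomials and combining like terms:
(-7 + k^2 + k*(-6)) + (k^2 + k)
= k * (-5) + 2 * k^2-7
c) k * (-5) + 2 * k^2-7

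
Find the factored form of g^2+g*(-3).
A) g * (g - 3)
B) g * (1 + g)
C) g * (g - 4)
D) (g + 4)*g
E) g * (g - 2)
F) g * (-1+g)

We need to factor g^2+g*(-3).
The factored form is g * (g - 3).
A) g * (g - 3)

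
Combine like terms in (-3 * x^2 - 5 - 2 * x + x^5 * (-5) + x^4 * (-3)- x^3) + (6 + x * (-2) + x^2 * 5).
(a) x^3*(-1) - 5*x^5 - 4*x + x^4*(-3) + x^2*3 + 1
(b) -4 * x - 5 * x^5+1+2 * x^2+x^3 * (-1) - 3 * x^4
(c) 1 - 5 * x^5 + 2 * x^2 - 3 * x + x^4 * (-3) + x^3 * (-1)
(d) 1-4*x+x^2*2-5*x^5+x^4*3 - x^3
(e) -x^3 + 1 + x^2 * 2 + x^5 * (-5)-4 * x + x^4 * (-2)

Adding the polynomials and combining like terms:
(-3*x^2 - 5 - 2*x + x^5*(-5) + x^4*(-3) - x^3) + (6 + x*(-2) + x^2*5)
= -4 * x - 5 * x^5+1+2 * x^2+x^3 * (-1) - 3 * x^4
b) -4 * x - 5 * x^5+1+2 * x^2+x^3 * (-1) - 3 * x^4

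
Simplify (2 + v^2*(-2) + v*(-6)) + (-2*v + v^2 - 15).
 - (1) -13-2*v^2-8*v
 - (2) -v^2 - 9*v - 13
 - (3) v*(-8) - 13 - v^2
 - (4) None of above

Adding the polynomials and combining like terms:
(2 + v^2*(-2) + v*(-6)) + (-2*v + v^2 - 15)
= v*(-8) - 13 - v^2
3) v*(-8) - 13 - v^2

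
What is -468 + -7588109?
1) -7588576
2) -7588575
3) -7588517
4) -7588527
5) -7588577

-468 + -7588109 = -7588577
5) -7588577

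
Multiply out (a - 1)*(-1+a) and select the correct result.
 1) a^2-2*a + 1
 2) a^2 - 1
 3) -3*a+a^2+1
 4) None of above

Expanding (a - 1)*(-1+a):
= a^2-2*a + 1
1) a^2-2*a + 1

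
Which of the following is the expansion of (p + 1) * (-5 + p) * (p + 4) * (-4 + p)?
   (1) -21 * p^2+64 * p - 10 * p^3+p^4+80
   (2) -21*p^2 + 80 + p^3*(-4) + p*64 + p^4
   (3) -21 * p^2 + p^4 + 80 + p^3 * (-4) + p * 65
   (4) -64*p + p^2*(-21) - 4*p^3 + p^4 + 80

Expanding (p + 1) * (-5 + p) * (p + 4) * (-4 + p):
= -21*p^2 + 80 + p^3*(-4) + p*64 + p^4
2) -21*p^2 + 80 + p^3*(-4) + p*64 + p^4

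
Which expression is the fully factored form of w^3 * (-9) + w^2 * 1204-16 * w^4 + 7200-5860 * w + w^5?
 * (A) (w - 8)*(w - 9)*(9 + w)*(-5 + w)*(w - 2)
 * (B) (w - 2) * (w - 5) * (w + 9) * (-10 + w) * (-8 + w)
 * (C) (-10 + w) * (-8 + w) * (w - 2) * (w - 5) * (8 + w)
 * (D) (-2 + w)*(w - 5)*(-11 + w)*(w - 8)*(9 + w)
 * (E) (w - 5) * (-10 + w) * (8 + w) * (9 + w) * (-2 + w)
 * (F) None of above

We need to factor w^3 * (-9) + w^2 * 1204-16 * w^4 + 7200-5860 * w + w^5.
The factored form is (w - 2) * (w - 5) * (w + 9) * (-10 + w) * (-8 + w).
B) (w - 2) * (w - 5) * (w + 9) * (-10 + w) * (-8 + w)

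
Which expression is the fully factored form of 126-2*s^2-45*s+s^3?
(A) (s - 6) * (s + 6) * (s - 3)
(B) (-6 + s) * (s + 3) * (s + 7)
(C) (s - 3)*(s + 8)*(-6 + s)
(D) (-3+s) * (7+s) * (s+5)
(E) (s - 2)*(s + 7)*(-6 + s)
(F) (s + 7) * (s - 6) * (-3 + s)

We need to factor 126-2*s^2-45*s+s^3.
The factored form is (s + 7) * (s - 6) * (-3 + s).
F) (s + 7) * (s - 6) * (-3 + s)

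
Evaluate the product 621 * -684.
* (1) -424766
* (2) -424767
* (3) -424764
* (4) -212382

621 * -684 = -424764
3) -424764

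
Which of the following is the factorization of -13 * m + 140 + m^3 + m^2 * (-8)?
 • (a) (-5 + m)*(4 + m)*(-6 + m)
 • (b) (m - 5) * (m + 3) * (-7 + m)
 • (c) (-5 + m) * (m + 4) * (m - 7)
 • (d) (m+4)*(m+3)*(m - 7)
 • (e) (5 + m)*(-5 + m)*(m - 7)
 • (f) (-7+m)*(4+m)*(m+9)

We need to factor -13 * m + 140 + m^3 + m^2 * (-8).
The factored form is (-5 + m) * (m + 4) * (m - 7).
c) (-5 + m) * (m + 4) * (m - 7)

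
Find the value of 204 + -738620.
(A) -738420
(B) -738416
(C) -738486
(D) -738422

204 + -738620 = -738416
B) -738416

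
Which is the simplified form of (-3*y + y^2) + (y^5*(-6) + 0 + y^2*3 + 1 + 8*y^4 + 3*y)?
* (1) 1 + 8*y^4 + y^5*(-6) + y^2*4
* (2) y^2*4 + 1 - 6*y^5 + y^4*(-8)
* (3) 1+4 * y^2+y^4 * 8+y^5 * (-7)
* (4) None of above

Adding the polynomials and combining like terms:
(-3*y + y^2) + (y^5*(-6) + 0 + y^2*3 + 1 + 8*y^4 + 3*y)
= 1 + 8*y^4 + y^5*(-6) + y^2*4
1) 1 + 8*y^4 + y^5*(-6) + y^2*4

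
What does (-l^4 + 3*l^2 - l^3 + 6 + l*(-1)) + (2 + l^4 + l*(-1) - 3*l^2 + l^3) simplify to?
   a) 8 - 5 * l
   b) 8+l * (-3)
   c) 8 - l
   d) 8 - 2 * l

Adding the polynomials and combining like terms:
(-l^4 + 3*l^2 - l^3 + 6 + l*(-1)) + (2 + l^4 + l*(-1) - 3*l^2 + l^3)
= 8 - 2 * l
d) 8 - 2 * l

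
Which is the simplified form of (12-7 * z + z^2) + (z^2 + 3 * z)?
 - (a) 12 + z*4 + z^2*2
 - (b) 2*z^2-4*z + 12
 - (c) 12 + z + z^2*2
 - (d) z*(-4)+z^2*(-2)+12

Adding the polynomials and combining like terms:
(12 - 7*z + z^2) + (z^2 + 3*z)
= 2*z^2-4*z + 12
b) 2*z^2-4*z + 12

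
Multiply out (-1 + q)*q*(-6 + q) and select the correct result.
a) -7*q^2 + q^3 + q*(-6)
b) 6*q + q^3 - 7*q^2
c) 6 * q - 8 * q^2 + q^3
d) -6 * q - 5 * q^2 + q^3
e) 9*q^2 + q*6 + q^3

Expanding (-1 + q)*q*(-6 + q):
= 6*q + q^3 - 7*q^2
b) 6*q + q^3 - 7*q^2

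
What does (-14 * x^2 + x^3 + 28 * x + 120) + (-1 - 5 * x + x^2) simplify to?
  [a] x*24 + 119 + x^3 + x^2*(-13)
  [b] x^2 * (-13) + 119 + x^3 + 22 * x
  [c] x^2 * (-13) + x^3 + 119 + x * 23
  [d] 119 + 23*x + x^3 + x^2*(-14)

Adding the polynomials and combining like terms:
(-14*x^2 + x^3 + 28*x + 120) + (-1 - 5*x + x^2)
= x^2 * (-13) + x^3 + 119 + x * 23
c) x^2 * (-13) + x^3 + 119 + x * 23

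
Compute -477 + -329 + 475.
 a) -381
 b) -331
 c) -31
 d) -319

First: -477 + -329 = -806
Then: -806 + 475 = -331
b) -331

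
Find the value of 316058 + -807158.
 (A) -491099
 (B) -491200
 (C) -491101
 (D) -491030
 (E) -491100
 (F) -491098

316058 + -807158 = -491100
E) -491100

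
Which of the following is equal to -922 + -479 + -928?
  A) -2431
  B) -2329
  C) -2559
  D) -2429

First: -922 + -479 = -1401
Then: -1401 + -928 = -2329
B) -2329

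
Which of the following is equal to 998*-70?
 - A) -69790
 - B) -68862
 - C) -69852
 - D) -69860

998 * -70 = -69860
D) -69860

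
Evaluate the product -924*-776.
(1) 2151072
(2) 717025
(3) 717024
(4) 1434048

-924 * -776 = 717024
3) 717024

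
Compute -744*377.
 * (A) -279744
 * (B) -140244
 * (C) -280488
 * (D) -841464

-744 * 377 = -280488
C) -280488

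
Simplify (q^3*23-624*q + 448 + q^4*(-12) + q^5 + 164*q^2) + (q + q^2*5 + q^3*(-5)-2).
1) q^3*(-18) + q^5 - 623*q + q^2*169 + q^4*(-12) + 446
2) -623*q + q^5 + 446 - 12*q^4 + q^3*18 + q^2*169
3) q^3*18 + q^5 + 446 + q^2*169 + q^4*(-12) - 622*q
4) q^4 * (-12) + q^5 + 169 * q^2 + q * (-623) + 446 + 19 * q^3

Adding the polynomials and combining like terms:
(q^3*23 - 624*q + 448 + q^4*(-12) + q^5 + 164*q^2) + (q + q^2*5 + q^3*(-5) - 2)
= -623*q + q^5 + 446 - 12*q^4 + q^3*18 + q^2*169
2) -623*q + q^5 + 446 - 12*q^4 + q^3*18 + q^2*169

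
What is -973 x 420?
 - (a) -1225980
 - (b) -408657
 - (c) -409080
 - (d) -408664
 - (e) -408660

-973 * 420 = -408660
e) -408660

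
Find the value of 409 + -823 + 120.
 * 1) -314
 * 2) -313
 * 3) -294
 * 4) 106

First: 409 + -823 = -414
Then: -414 + 120 = -294
3) -294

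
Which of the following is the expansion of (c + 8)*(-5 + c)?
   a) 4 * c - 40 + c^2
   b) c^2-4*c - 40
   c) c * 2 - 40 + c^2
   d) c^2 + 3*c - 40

Expanding (c + 8)*(-5 + c):
= c^2 + 3*c - 40
d) c^2 + 3*c - 40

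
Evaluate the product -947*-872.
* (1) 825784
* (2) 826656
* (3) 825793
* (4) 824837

-947 * -872 = 825784
1) 825784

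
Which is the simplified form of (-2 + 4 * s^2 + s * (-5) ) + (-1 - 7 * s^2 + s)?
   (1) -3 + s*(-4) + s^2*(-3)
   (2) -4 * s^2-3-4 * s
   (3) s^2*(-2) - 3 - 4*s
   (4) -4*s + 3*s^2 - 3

Adding the polynomials and combining like terms:
(-2 + 4*s^2 + s*(-5)) + (-1 - 7*s^2 + s)
= -3 + s*(-4) + s^2*(-3)
1) -3 + s*(-4) + s^2*(-3)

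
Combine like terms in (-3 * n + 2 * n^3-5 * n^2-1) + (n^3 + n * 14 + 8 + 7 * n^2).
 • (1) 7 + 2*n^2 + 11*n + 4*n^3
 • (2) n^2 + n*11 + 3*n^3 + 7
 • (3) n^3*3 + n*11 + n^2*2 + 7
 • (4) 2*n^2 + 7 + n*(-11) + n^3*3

Adding the polynomials and combining like terms:
(-3*n + 2*n^3 - 5*n^2 - 1) + (n^3 + n*14 + 8 + 7*n^2)
= n^3*3 + n*11 + n^2*2 + 7
3) n^3*3 + n*11 + n^2*2 + 7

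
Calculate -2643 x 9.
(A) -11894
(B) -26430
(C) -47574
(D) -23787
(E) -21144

-2643 * 9 = -23787
D) -23787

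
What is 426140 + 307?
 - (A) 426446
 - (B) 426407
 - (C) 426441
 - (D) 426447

426140 + 307 = 426447
D) 426447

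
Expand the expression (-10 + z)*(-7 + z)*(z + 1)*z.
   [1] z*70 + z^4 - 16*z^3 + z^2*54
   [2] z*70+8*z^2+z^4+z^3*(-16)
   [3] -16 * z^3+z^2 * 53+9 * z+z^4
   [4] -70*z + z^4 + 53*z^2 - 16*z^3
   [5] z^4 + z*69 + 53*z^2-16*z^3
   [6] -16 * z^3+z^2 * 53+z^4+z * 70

Expanding (-10 + z)*(-7 + z)*(z + 1)*z:
= -16 * z^3+z^2 * 53+z^4+z * 70
6) -16 * z^3+z^2 * 53+z^4+z * 70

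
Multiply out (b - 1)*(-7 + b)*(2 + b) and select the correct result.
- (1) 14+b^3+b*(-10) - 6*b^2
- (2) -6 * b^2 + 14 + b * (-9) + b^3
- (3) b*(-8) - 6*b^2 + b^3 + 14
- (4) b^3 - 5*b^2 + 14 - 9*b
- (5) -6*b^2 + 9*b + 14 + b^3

Expanding (b - 1)*(-7 + b)*(2 + b):
= -6 * b^2 + 14 + b * (-9) + b^3
2) -6 * b^2 + 14 + b * (-9) + b^3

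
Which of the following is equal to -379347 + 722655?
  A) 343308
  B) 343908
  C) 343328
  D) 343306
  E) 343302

-379347 + 722655 = 343308
A) 343308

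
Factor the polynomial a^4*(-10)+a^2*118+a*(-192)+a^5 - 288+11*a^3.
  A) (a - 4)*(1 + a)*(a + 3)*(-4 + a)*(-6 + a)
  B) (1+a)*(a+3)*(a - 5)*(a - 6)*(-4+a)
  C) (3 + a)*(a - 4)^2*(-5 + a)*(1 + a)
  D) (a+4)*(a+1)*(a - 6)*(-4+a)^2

We need to factor a^4*(-10)+a^2*118+a*(-192)+a^5 - 288+11*a^3.
The factored form is (a - 4)*(1 + a)*(a + 3)*(-4 + a)*(-6 + a).
A) (a - 4)*(1 + a)*(a + 3)*(-4 + a)*(-6 + a)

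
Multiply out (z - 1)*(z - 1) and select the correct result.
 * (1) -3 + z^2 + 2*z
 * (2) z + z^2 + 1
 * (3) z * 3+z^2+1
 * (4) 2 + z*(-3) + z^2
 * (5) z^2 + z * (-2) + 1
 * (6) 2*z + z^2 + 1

Expanding (z - 1)*(z - 1):
= z^2 + z * (-2) + 1
5) z^2 + z * (-2) + 1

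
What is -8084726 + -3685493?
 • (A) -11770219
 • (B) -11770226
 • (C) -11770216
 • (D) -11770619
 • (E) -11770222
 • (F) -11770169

-8084726 + -3685493 = -11770219
A) -11770219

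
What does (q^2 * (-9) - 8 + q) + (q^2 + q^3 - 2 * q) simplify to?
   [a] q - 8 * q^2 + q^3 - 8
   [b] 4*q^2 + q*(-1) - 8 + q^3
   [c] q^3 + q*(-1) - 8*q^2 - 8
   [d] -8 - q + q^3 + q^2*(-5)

Adding the polynomials and combining like terms:
(q^2*(-9) - 8 + q) + (q^2 + q^3 - 2*q)
= q^3 + q*(-1) - 8*q^2 - 8
c) q^3 + q*(-1) - 8*q^2 - 8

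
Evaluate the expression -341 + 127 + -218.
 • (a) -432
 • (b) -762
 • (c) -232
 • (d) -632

First: -341 + 127 = -214
Then: -214 + -218 = -432
a) -432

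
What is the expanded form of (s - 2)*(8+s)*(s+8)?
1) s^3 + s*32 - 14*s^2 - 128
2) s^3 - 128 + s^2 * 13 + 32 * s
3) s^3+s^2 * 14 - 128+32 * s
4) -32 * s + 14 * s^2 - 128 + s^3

Expanding (s - 2)*(8+s)*(s+8):
= s^3+s^2 * 14 - 128+32 * s
3) s^3+s^2 * 14 - 128+32 * s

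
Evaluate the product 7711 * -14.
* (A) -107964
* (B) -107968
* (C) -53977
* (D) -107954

7711 * -14 = -107954
D) -107954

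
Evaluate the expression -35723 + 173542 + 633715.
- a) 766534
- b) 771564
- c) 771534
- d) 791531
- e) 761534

First: -35723 + 173542 = 137819
Then: 137819 + 633715 = 771534
c) 771534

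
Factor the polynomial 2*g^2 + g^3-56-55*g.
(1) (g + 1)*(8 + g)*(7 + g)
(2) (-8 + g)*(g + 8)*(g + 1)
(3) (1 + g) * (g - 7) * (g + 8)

We need to factor 2*g^2 + g^3-56-55*g.
The factored form is (1 + g) * (g - 7) * (g + 8).
3) (1 + g) * (g - 7) * (g + 8)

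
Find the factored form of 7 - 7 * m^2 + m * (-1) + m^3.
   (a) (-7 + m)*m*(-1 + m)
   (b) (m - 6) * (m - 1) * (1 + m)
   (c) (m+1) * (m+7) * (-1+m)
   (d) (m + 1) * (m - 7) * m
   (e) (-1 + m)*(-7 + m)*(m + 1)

We need to factor 7 - 7 * m^2 + m * (-1) + m^3.
The factored form is (-1 + m)*(-7 + m)*(m + 1).
e) (-1 + m)*(-7 + m)*(m + 1)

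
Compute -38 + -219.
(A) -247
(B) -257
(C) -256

-38 + -219 = -257
B) -257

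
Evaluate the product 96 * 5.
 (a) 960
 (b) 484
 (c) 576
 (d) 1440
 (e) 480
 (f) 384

96 * 5 = 480
e) 480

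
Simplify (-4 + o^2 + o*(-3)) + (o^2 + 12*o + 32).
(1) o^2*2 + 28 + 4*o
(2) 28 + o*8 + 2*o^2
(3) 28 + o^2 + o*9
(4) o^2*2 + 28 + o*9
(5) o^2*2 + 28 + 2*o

Adding the polynomials and combining like terms:
(-4 + o^2 + o*(-3)) + (o^2 + 12*o + 32)
= o^2*2 + 28 + o*9
4) o^2*2 + 28 + o*9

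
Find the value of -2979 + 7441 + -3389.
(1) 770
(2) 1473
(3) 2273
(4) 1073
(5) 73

First: -2979 + 7441 = 4462
Then: 4462 + -3389 = 1073
4) 1073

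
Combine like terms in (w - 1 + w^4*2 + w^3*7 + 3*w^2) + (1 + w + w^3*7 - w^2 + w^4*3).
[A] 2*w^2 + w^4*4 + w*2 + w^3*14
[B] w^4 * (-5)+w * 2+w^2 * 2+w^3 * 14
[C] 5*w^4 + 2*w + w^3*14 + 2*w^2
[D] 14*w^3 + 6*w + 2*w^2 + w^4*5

Adding the polynomials and combining like terms:
(w - 1 + w^4*2 + w^3*7 + 3*w^2) + (1 + w + w^3*7 - w^2 + w^4*3)
= 5*w^4 + 2*w + w^3*14 + 2*w^2
C) 5*w^4 + 2*w + w^3*14 + 2*w^2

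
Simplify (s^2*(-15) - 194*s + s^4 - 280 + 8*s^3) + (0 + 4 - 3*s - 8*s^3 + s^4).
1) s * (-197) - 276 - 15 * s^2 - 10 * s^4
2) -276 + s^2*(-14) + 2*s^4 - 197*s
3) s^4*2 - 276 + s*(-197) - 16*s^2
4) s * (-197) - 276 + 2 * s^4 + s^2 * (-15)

Adding the polynomials and combining like terms:
(s^2*(-15) - 194*s + s^4 - 280 + 8*s^3) + (0 + 4 - 3*s - 8*s^3 + s^4)
= s * (-197) - 276 + 2 * s^4 + s^2 * (-15)
4) s * (-197) - 276 + 2 * s^4 + s^2 * (-15)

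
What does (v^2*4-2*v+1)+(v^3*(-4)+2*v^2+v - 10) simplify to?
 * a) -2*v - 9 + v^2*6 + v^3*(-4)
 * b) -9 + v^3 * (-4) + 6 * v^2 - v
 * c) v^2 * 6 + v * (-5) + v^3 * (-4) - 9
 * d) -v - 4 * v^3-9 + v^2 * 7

Adding the polynomials and combining like terms:
(v^2*4 - 2*v + 1) + (v^3*(-4) + 2*v^2 + v - 10)
= -9 + v^3 * (-4) + 6 * v^2 - v
b) -9 + v^3 * (-4) + 6 * v^2 - v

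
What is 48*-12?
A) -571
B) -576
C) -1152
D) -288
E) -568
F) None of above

48 * -12 = -576
B) -576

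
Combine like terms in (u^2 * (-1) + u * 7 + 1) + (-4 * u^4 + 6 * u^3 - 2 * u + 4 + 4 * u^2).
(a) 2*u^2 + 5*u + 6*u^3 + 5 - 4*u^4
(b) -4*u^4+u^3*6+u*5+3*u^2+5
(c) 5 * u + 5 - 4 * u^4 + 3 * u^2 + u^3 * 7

Adding the polynomials and combining like terms:
(u^2*(-1) + u*7 + 1) + (-4*u^4 + 6*u^3 - 2*u + 4 + 4*u^2)
= -4*u^4+u^3*6+u*5+3*u^2+5
b) -4*u^4+u^3*6+u*5+3*u^2+5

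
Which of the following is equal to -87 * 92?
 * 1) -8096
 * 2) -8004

-87 * 92 = -8004
2) -8004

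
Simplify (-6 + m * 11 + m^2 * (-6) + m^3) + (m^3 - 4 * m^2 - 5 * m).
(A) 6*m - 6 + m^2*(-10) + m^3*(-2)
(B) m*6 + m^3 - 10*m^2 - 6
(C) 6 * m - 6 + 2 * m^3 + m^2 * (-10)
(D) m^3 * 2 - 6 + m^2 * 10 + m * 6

Adding the polynomials and combining like terms:
(-6 + m*11 + m^2*(-6) + m^3) + (m^3 - 4*m^2 - 5*m)
= 6 * m - 6 + 2 * m^3 + m^2 * (-10)
C) 6 * m - 6 + 2 * m^3 + m^2 * (-10)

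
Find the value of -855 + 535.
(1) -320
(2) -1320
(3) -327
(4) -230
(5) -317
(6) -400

-855 + 535 = -320
1) -320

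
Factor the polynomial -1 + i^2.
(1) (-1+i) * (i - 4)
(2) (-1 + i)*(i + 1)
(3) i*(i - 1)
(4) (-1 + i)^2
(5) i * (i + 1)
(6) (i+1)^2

We need to factor -1 + i^2.
The factored form is (-1 + i)*(i + 1).
2) (-1 + i)*(i + 1)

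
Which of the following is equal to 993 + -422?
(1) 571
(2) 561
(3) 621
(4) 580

993 + -422 = 571
1) 571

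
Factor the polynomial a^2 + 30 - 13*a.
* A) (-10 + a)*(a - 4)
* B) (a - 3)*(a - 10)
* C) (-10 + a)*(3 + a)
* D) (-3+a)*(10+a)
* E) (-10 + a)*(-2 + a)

We need to factor a^2 + 30 - 13*a.
The factored form is (a - 3)*(a - 10).
B) (a - 3)*(a - 10)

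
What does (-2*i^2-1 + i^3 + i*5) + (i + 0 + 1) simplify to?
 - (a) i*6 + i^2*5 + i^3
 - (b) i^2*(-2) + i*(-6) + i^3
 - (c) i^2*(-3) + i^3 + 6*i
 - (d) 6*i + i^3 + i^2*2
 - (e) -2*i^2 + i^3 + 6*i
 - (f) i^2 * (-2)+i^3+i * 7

Adding the polynomials and combining like terms:
(-2*i^2 - 1 + i^3 + i*5) + (i + 0 + 1)
= -2*i^2 + i^3 + 6*i
e) -2*i^2 + i^3 + 6*i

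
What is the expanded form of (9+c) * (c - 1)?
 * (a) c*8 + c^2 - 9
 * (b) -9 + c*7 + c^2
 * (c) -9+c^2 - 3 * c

Expanding (9+c) * (c - 1):
= c*8 + c^2 - 9
a) c*8 + c^2 - 9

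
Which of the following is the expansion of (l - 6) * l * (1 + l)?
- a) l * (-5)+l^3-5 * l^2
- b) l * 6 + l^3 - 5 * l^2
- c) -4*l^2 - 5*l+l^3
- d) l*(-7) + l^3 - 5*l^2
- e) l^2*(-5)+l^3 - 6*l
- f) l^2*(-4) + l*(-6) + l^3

Expanding (l - 6) * l * (1 + l):
= l^2*(-5)+l^3 - 6*l
e) l^2*(-5)+l^3 - 6*l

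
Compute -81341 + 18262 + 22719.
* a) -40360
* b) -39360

First: -81341 + 18262 = -63079
Then: -63079 + 22719 = -40360
a) -40360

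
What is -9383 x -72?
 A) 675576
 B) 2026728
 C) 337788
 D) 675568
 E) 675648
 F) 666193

-9383 * -72 = 675576
A) 675576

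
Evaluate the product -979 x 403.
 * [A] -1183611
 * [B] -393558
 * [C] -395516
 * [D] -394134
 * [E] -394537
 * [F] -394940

-979 * 403 = -394537
E) -394537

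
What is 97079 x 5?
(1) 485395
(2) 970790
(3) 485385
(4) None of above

97079 * 5 = 485395
1) 485395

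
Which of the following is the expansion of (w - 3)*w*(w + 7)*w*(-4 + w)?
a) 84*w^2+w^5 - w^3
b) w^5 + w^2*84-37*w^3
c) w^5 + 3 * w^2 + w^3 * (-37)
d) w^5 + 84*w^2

Expanding (w - 3)*w*(w + 7)*w*(-4 + w):
= w^5 + w^2*84-37*w^3
b) w^5 + w^2*84-37*w^3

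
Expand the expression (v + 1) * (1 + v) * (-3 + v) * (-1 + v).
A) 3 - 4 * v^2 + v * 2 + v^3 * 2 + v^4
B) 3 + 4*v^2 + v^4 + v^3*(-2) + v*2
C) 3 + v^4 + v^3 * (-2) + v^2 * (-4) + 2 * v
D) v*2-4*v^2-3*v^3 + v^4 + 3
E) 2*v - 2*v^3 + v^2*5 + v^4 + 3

Expanding (v + 1) * (1 + v) * (-3 + v) * (-1 + v):
= 3 + v^4 + v^3 * (-2) + v^2 * (-4) + 2 * v
C) 3 + v^4 + v^3 * (-2) + v^2 * (-4) + 2 * v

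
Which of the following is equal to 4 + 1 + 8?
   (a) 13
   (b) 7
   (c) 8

First: 4 + 1 = 5
Then: 5 + 8 = 13
a) 13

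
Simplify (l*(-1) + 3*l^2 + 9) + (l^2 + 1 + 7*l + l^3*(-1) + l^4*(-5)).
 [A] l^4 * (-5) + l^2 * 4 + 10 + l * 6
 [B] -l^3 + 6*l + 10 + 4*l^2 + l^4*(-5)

Adding the polynomials and combining like terms:
(l*(-1) + 3*l^2 + 9) + (l^2 + 1 + 7*l + l^3*(-1) + l^4*(-5))
= -l^3 + 6*l + 10 + 4*l^2 + l^4*(-5)
B) -l^3 + 6*l + 10 + 4*l^2 + l^4*(-5)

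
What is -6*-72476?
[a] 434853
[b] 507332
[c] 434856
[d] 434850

-6 * -72476 = 434856
c) 434856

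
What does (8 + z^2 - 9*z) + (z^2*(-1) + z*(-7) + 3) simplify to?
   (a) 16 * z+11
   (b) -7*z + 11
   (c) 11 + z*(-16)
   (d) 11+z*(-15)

Adding the polynomials and combining like terms:
(8 + z^2 - 9*z) + (z^2*(-1) + z*(-7) + 3)
= 11 + z*(-16)
c) 11 + z*(-16)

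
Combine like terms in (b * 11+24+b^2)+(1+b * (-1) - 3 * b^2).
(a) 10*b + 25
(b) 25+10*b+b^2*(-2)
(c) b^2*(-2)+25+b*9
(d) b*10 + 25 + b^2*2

Adding the polynomials and combining like terms:
(b*11 + 24 + b^2) + (1 + b*(-1) - 3*b^2)
= 25+10*b+b^2*(-2)
b) 25+10*b+b^2*(-2)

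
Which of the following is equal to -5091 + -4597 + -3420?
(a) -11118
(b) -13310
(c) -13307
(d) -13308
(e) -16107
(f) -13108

First: -5091 + -4597 = -9688
Then: -9688 + -3420 = -13108
f) -13108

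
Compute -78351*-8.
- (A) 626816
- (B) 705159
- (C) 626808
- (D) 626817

-78351 * -8 = 626808
C) 626808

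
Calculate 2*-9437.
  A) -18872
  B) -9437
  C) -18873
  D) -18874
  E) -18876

2 * -9437 = -18874
D) -18874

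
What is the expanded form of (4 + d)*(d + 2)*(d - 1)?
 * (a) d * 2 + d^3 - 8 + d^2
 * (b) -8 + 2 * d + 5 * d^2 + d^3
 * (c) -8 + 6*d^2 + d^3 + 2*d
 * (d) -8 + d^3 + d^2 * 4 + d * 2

Expanding (4 + d)*(d + 2)*(d - 1):
= -8 + 2 * d + 5 * d^2 + d^3
b) -8 + 2 * d + 5 * d^2 + d^3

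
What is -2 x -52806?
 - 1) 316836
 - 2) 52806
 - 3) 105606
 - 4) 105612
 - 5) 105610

-2 * -52806 = 105612
4) 105612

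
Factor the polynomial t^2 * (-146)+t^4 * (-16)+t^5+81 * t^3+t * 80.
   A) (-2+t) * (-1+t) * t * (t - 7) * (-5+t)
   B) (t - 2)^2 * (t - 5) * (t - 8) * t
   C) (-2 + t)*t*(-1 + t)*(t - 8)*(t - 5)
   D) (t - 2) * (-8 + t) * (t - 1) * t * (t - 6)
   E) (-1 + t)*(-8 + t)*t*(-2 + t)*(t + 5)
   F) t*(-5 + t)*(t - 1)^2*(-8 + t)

We need to factor t^2 * (-146)+t^4 * (-16)+t^5+81 * t^3+t * 80.
The factored form is (-2 + t)*t*(-1 + t)*(t - 8)*(t - 5).
C) (-2 + t)*t*(-1 + t)*(t - 8)*(t - 5)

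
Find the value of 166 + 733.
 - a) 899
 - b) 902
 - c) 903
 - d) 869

166 + 733 = 899
a) 899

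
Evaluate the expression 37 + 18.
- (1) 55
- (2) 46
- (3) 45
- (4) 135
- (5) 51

37 + 18 = 55
1) 55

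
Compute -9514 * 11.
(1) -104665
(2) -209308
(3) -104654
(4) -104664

-9514 * 11 = -104654
3) -104654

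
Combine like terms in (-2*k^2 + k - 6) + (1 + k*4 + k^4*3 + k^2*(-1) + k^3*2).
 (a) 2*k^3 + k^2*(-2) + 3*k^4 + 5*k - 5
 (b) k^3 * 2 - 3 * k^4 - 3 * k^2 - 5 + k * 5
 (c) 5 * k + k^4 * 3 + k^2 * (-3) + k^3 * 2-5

Adding the polynomials and combining like terms:
(-2*k^2 + k - 6) + (1 + k*4 + k^4*3 + k^2*(-1) + k^3*2)
= 5 * k + k^4 * 3 + k^2 * (-3) + k^3 * 2-5
c) 5 * k + k^4 * 3 + k^2 * (-3) + k^3 * 2-5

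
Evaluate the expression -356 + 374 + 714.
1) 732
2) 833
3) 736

First: -356 + 374 = 18
Then: 18 + 714 = 732
1) 732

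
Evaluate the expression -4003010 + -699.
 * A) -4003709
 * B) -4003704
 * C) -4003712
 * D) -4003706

-4003010 + -699 = -4003709
A) -4003709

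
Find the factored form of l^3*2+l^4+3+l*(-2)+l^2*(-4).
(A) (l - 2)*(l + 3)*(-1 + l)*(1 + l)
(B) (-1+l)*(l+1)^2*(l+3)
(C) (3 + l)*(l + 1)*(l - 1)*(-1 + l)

We need to factor l^3*2+l^4+3+l*(-2)+l^2*(-4).
The factored form is (3 + l)*(l + 1)*(l - 1)*(-1 + l).
C) (3 + l)*(l + 1)*(l - 1)*(-1 + l)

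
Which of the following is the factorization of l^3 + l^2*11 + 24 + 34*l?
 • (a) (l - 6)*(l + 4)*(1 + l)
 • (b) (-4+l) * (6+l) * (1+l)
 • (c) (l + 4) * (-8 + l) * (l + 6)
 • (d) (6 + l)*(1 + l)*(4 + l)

We need to factor l^3 + l^2*11 + 24 + 34*l.
The factored form is (6 + l)*(1 + l)*(4 + l).
d) (6 + l)*(1 + l)*(4 + l)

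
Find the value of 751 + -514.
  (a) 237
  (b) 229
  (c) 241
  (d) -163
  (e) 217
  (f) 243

751 + -514 = 237
a) 237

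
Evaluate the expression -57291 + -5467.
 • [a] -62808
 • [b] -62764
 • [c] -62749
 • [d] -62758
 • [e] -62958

-57291 + -5467 = -62758
d) -62758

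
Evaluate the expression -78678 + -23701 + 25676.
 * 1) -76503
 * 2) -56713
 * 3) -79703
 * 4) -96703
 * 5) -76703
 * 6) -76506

First: -78678 + -23701 = -102379
Then: -102379 + 25676 = -76703
5) -76703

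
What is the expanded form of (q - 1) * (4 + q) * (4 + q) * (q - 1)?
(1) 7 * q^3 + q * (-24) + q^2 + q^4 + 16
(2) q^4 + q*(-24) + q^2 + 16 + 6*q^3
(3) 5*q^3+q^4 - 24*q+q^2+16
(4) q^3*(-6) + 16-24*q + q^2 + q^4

Expanding (q - 1) * (4 + q) * (4 + q) * (q - 1):
= q^4 + q*(-24) + q^2 + 16 + 6*q^3
2) q^4 + q*(-24) + q^2 + 16 + 6*q^3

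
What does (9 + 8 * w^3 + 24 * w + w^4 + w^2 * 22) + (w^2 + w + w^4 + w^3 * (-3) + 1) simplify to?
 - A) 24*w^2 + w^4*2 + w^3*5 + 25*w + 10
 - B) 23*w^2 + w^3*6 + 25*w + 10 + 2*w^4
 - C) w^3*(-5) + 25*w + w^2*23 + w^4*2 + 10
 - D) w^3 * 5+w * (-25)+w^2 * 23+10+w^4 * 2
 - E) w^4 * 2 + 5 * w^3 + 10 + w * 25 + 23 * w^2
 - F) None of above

Adding the polynomials and combining like terms:
(9 + 8*w^3 + 24*w + w^4 + w^2*22) + (w^2 + w + w^4 + w^3*(-3) + 1)
= w^4 * 2 + 5 * w^3 + 10 + w * 25 + 23 * w^2
E) w^4 * 2 + 5 * w^3 + 10 + w * 25 + 23 * w^2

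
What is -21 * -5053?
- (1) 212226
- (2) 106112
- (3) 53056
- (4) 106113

-21 * -5053 = 106113
4) 106113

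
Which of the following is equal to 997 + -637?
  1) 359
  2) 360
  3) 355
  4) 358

997 + -637 = 360
2) 360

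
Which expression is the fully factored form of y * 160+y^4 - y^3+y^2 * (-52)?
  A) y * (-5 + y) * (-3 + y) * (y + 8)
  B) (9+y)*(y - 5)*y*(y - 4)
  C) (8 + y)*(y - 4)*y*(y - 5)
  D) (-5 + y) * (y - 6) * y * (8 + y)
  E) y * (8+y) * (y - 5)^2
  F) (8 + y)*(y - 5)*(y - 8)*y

We need to factor y * 160+y^4 - y^3+y^2 * (-52).
The factored form is (8 + y)*(y - 4)*y*(y - 5).
C) (8 + y)*(y - 4)*y*(y - 5)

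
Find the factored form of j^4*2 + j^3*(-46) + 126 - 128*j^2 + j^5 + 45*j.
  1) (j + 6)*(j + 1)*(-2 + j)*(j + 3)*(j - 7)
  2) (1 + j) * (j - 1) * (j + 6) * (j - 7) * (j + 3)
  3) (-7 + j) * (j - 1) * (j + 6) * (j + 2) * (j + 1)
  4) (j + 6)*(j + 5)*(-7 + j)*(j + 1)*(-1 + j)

We need to factor j^4*2 + j^3*(-46) + 126 - 128*j^2 + j^5 + 45*j.
The factored form is (1 + j) * (j - 1) * (j + 6) * (j - 7) * (j + 3).
2) (1 + j) * (j - 1) * (j + 6) * (j - 7) * (j + 3)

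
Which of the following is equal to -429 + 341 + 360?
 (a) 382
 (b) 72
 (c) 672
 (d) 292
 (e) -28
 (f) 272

First: -429 + 341 = -88
Then: -88 + 360 = 272
f) 272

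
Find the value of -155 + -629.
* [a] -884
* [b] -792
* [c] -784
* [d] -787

-155 + -629 = -784
c) -784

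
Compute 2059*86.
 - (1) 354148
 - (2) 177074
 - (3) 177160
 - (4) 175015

2059 * 86 = 177074
2) 177074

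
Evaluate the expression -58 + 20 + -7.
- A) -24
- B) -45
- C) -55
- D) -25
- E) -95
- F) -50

First: -58 + 20 = -38
Then: -38 + -7 = -45
B) -45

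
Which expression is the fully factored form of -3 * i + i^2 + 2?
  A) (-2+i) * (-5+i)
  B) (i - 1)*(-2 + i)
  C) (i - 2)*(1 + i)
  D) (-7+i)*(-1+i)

We need to factor -3 * i + i^2 + 2.
The factored form is (i - 1)*(-2 + i).
B) (i - 1)*(-2 + i)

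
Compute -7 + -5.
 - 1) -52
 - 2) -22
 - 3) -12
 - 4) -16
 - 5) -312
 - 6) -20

-7 + -5 = -12
3) -12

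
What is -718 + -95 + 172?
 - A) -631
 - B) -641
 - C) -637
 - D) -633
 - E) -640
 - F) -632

First: -718 + -95 = -813
Then: -813 + 172 = -641
B) -641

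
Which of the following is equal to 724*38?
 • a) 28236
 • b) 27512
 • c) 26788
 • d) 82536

724 * 38 = 27512
b) 27512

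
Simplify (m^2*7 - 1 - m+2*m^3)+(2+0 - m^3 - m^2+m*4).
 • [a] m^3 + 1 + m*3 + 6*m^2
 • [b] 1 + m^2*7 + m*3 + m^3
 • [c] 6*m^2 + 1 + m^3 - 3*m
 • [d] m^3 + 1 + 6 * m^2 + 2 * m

Adding the polynomials and combining like terms:
(m^2*7 - 1 - m + 2*m^3) + (2 + 0 - m^3 - m^2 + m*4)
= m^3 + 1 + m*3 + 6*m^2
a) m^3 + 1 + m*3 + 6*m^2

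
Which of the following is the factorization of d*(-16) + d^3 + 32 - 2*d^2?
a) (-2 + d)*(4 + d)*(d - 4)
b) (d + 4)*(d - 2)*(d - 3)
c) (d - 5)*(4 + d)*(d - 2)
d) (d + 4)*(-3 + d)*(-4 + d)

We need to factor d*(-16) + d^3 + 32 - 2*d^2.
The factored form is (-2 + d)*(4 + d)*(d - 4).
a) (-2 + d)*(4 + d)*(d - 4)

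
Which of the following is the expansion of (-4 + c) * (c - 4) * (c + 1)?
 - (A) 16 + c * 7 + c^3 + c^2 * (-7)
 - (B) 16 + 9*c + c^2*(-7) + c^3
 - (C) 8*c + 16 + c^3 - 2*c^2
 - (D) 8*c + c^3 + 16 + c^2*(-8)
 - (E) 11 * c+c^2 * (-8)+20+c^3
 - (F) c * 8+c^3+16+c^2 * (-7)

Expanding (-4 + c) * (c - 4) * (c + 1):
= c * 8+c^3+16+c^2 * (-7)
F) c * 8+c^3+16+c^2 * (-7)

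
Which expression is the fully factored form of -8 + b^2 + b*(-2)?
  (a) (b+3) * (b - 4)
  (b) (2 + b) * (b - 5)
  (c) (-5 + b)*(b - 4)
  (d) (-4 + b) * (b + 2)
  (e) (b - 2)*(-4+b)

We need to factor -8 + b^2 + b*(-2).
The factored form is (-4 + b) * (b + 2).
d) (-4 + b) * (b + 2)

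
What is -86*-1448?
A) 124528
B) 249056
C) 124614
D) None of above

-86 * -1448 = 124528
A) 124528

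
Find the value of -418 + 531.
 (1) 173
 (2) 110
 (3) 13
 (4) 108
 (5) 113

-418 + 531 = 113
5) 113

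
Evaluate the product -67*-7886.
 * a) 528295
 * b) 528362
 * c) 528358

-67 * -7886 = 528362
b) 528362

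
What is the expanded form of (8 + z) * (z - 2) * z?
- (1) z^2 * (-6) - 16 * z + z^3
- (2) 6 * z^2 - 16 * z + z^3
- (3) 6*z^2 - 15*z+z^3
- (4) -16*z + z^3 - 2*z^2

Expanding (8 + z) * (z - 2) * z:
= 6 * z^2 - 16 * z + z^3
2) 6 * z^2 - 16 * z + z^3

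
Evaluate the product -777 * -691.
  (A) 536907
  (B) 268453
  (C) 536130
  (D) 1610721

-777 * -691 = 536907
A) 536907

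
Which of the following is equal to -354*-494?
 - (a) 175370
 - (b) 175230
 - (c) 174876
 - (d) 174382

-354 * -494 = 174876
c) 174876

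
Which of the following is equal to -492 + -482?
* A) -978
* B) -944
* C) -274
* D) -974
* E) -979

-492 + -482 = -974
D) -974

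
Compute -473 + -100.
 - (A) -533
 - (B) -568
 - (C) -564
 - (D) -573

-473 + -100 = -573
D) -573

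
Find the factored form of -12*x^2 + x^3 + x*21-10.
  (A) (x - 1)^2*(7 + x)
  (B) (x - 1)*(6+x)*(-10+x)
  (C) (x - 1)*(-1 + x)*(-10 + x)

We need to factor -12*x^2 + x^3 + x*21-10.
The factored form is (x - 1)*(-1 + x)*(-10 + x).
C) (x - 1)*(-1 + x)*(-10 + x)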